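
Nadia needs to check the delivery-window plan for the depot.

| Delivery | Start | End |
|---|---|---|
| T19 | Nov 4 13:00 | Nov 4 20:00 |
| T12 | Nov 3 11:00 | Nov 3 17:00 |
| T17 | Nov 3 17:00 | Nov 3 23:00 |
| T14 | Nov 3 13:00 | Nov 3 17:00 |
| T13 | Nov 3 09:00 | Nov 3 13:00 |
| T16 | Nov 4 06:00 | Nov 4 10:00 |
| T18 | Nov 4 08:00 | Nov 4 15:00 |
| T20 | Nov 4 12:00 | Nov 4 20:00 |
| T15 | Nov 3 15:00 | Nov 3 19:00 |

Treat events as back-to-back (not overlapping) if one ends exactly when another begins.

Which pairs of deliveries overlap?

T12 & T13, T12 & T14, T12 & T15, T14 & T15, T15 & T17, T16 & T18, T18 & T19, T18 & T20, T19 & T20

Sorted by start: T13, T12, T14, T15, T17, T16, T18, T20, T19.
T12 starts before T13 ends → T13 and T12 overlap.
T14 starts exactly when T13 ends (back-to-back, no overlap), so T13 has no further overlaps.
T14 starts before T12 ends → T12 and T14 overlap.
T15 starts before T12 ends → T12 and T15 overlap.
T17 starts exactly when T12 ends (back-to-back, no overlap), so T12 has no further overlaps.
T15 starts before T14 ends → T14 and T15 overlap.
T17 starts exactly when T14 ends (back-to-back, no overlap), so T14 has no further overlaps.
T17 starts before T15 ends → T15 and T17 overlap.
T16 starts after T15 ends, so T15 has no further overlaps.
T16 starts after T17 ends, so T17 has no further overlaps.
T18 starts before T16 ends → T16 and T18 overlap.
T20 starts after T16 ends, so T16 has no further overlaps.
T20 starts before T18 ends → T18 and T20 overlap.
T19 starts before T18 ends → T18 and T19 overlap.
T19 starts before T20 ends → T20 and T19 overlap.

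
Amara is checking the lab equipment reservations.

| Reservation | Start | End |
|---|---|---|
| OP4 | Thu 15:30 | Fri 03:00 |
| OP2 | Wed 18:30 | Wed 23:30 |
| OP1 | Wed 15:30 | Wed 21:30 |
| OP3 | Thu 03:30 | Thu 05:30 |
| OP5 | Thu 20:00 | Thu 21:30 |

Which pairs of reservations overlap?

Sorted by start: OP1, OP2, OP3, OP4, OP5.
OP2 starts before OP1 ends → OP1 and OP2 overlap.
OP3 starts after OP1 ends; OP1 is clear from here.
OP3 starts after OP2 ends; OP2 is clear from here.
OP4 starts after OP3 ends; OP3 is clear from here.
OP5 starts before OP4 ends → OP4 and OP5 overlap.

OP1 & OP2, OP4 & OP5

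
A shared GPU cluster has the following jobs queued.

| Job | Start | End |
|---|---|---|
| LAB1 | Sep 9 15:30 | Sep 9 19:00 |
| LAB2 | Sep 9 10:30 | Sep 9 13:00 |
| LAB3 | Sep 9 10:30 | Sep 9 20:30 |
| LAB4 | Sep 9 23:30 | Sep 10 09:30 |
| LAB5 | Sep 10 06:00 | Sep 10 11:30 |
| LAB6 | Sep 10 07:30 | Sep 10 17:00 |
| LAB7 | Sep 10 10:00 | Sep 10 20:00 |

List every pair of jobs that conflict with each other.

Sorted by start: LAB2, LAB3, LAB1, LAB4, LAB5, LAB6, LAB7.
LAB3 starts before LAB2 ends → LAB2 and LAB3 overlap.
LAB1 starts after LAB2 ends — done with LAB2.
LAB1 starts before LAB3 ends → LAB3 and LAB1 overlap.
LAB4 starts after LAB3 ends — done with LAB3.
LAB4 starts after LAB1 ends — done with LAB1.
LAB5 starts before LAB4 ends → LAB4 and LAB5 overlap.
LAB6 starts before LAB4 ends → LAB4 and LAB6 overlap.
LAB7 starts after LAB4 ends.
LAB6 starts before LAB5 ends → LAB5 and LAB6 overlap.
LAB7 starts before LAB5 ends → LAB5 and LAB7 overlap.
LAB7 starts before LAB6 ends → LAB6 and LAB7 overlap.

LAB1 & LAB3, LAB2 & LAB3, LAB4 & LAB5, LAB4 & LAB6, LAB5 & LAB6, LAB5 & LAB7, LAB6 & LAB7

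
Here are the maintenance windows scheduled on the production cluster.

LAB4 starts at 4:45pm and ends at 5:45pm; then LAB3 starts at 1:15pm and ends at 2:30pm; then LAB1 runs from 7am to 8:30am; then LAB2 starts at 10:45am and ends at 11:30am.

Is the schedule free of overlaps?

Yes

Two intervals overlap when each starts before the other ends.
Sorted by start: LAB1, LAB2, LAB3, LAB4.
LAB2 starts after LAB1 ends; LAB1 is clear from here.
LAB3 starts after LAB2 ends; LAB2 is clear from here.
LAB4 starts after LAB3 ends.
Every pair is clear; the schedule has no overlaps.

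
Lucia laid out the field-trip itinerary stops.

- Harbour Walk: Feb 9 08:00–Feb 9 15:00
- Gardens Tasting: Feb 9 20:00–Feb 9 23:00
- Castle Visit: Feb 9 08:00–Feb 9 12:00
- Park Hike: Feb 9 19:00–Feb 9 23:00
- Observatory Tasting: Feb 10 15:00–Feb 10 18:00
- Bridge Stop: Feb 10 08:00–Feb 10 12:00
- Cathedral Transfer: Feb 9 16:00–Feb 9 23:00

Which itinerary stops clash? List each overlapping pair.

Castle Visit & Harbour Walk, Cathedral Transfer & Gardens Tasting, Cathedral Transfer & Park Hike, Gardens Tasting & Park Hike

Check each pair: they overlap iff neither finishes before the other starts.
Sorted by start: Harbour Walk, Castle Visit, Cathedral Transfer, Park Hike, Gardens Tasting, Bridge Stop, Observatory Tasting.
Castle Visit starts before Harbour Walk ends → Harbour Walk and Castle Visit overlap.
Cathedral Transfer starts after Harbour Walk ends, so nothing later overlaps Harbour Walk either.
Cathedral Transfer starts after Castle Visit ends, so nothing later overlaps Castle Visit either.
Park Hike starts before Cathedral Transfer ends → Cathedral Transfer and Park Hike overlap.
Gardens Tasting starts before Cathedral Transfer ends → Cathedral Transfer and Gardens Tasting overlap.
Bridge Stop starts after Cathedral Transfer ends, so nothing later overlaps Cathedral Transfer either.
Gardens Tasting starts before Park Hike ends → Park Hike and Gardens Tasting overlap.
Bridge Stop starts after Park Hike ends, so nothing later overlaps Park Hike either.
Bridge Stop starts after Gardens Tasting ends, so nothing later overlaps Gardens Tasting either.
Observatory Tasting starts after Bridge Stop ends.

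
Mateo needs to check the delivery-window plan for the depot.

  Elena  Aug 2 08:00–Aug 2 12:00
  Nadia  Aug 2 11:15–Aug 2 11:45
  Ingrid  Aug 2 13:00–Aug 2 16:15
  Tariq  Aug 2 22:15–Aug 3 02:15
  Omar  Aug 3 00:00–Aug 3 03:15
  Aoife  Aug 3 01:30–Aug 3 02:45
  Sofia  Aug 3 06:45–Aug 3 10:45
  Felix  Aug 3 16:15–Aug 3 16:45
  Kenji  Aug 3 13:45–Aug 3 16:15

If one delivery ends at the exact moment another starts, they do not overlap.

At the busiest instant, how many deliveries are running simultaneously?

3

Sweep the timeline, counting +1 at each start and −1 at each end (ends before starts at a tie):
Aug 2 08:00 start Elena → 1
Aug 2 11:15 start Nadia → 2
Aug 2 11:45 end Nadia → 1
Aug 2 12:00 end Elena → 0
Aug 2 13:00 start Ingrid → 1
Aug 2 16:15 end Ingrid → 0
Aug 2 22:15 start Tariq → 1
Aug 3 00:00 start Omar → 2
Aug 3 01:30 start Aoife → 3
Aug 3 02:15 end Tariq → 2
Aug 3 02:45 end Aoife → 1
Aug 3 03:15 end Omar → 0
Aug 3 06:45 start Sofia → 1
Aug 3 10:45 end Sofia → 0
Aug 3 13:45 start Kenji → 1
Aug 3 16:15 end Kenji → 0
Aug 3 16:15 start Felix → 1
Aug 3 16:45 end Felix → 0
Peak is 3, at Aug 3 01:30 (Aoife, Omar, Tariq).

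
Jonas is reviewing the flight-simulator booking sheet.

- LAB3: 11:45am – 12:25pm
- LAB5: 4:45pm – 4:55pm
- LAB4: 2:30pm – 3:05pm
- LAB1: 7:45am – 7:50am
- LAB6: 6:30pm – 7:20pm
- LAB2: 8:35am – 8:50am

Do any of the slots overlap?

Sorted by start: LAB1, LAB2, LAB3, LAB4, LAB5, LAB6.
LAB2 starts after LAB1 ends — done with LAB1.
LAB3 starts after LAB2 ends — done with LAB2.
LAB4 starts after LAB3 ends — done with LAB3.
LAB5 starts after LAB4 ends — done with LAB4.
LAB6 starts after LAB5 ends.
Every pair is clear; the schedule has no overlaps.

No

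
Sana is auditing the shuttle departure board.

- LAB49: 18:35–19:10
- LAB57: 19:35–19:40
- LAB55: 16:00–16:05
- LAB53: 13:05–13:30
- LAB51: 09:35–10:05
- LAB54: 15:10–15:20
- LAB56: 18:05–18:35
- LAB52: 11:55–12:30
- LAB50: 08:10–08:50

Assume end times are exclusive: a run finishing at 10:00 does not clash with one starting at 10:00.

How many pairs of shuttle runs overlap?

0

Sorted by start: LAB50, LAB51, LAB52, LAB53, LAB54, LAB55, LAB56, LAB49, LAB57.
LAB51 starts after LAB50 ends; LAB50 is clear from here.
LAB52 starts after LAB51 ends; LAB51 is clear from here.
LAB53 starts after LAB52 ends; LAB52 is clear from here.
LAB54 starts after LAB53 ends; LAB53 is clear from here.
LAB55 starts after LAB54 ends; LAB54 is clear from here.
LAB56 starts after LAB55 ends; LAB55 is clear from here.
LAB49 starts exactly when LAB56 ends (back-to-back, no overlap); LAB56 is clear from here.
LAB57 starts after LAB49 ends.
No pair overlaps.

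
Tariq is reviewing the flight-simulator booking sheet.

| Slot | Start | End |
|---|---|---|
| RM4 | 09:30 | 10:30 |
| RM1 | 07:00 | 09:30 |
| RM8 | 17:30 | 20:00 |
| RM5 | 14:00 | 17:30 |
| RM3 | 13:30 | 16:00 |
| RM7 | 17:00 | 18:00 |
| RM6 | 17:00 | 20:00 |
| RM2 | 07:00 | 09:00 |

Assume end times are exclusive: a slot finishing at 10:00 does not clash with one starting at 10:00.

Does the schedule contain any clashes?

Yes

Sorted by start: RM1, RM2, RM4, RM3, RM5, RM6, RM7, RM8.
RM2 starts before RM1 ends → RM1 and RM2 overlap.
That's a conflict, so the schedule is not conflict-free.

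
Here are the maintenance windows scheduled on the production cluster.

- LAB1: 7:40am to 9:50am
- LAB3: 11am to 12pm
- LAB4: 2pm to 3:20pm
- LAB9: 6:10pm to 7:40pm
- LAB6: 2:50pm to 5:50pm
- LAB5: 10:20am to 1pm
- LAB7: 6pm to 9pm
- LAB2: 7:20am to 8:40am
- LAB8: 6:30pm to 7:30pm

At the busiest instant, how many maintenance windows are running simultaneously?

Walk through starts and ends in time order (an end at T is processed before a start at T):
7:20am start LAB2 → 1
7:40am start LAB1 → 2
8:40am end LAB2 → 1
9:50am end LAB1 → 0
10:20am start LAB5 → 1
11am start LAB3 → 2
12pm end LAB3 → 1
1pm end LAB5 → 0
2pm start LAB4 → 1
2:50pm start LAB6 → 2
3:20pm end LAB4 → 1
5:50pm end LAB6 → 0
6pm start LAB7 → 1
6:10pm start LAB9 → 2
6:30pm start LAB8 → 3
7:30pm end LAB8 → 2
7:40pm end LAB9 → 1
9pm end LAB7 → 0
Peak is 3, at 6:30pm (LAB7, LAB8, LAB9).

3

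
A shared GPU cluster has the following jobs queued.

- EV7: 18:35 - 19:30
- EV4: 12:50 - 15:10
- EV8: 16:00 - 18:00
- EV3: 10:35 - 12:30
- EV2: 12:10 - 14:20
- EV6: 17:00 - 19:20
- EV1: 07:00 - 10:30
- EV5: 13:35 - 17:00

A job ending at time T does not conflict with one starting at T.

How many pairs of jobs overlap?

7

Two intervals overlap when each starts before the other ends.
Sorted by start: EV1, EV3, EV2, EV4, EV5, EV8, EV6, EV7.
EV3 starts after EV1 ends; EV1 is clear from here.
EV2 starts before EV3 ends → EV3 and EV2 overlap.
EV4 starts after EV3 ends; EV3 is clear from here.
EV4 starts before EV2 ends → EV2 and EV4 overlap.
EV5 starts before EV2 ends → EV2 and EV5 overlap.
EV8 starts after EV2 ends; EV2 is clear from here.
EV5 starts before EV4 ends → EV4 and EV5 overlap.
EV8 starts after EV4 ends; EV4 is clear from here.
EV8 starts before EV5 ends → EV5 and EV8 overlap.
EV6 starts exactly when EV5 ends (back-to-back, no overlap); EV5 is clear from here.
EV6 starts before EV8 ends → EV8 and EV6 overlap.
EV7 starts after EV8 ends.
EV7 starts before EV6 ends → EV6 and EV7 overlap.
Overlapping pairs: EV2 & EV3, EV2 & EV4, EV2 & EV5, EV4 & EV5, EV5 & EV8, EV6 & EV7, EV6 & EV8 — 7 in total.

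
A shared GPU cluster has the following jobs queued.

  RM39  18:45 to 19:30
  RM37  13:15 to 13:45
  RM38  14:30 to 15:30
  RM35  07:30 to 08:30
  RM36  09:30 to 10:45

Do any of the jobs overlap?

No

Sorted by start: RM35, RM36, RM37, RM38, RM39.
RM36 starts after RM35 ends; RM35 is clear from here.
RM37 starts after RM36 ends; RM36 is clear from here.
RM38 starts after RM37 ends; RM37 is clear from here.
RM39 starts after RM38 ends.
Every pair is clear; the schedule has no overlaps.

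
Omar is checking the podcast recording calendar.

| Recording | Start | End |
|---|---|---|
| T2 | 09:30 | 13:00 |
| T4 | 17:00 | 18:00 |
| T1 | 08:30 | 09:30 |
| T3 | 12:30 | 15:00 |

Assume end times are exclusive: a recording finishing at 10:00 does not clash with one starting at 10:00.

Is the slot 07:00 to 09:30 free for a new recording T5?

T1: starts 08:30 before T5 ends 09:30, and ends 09:30 after T5 starts 07:00 → overlap.
T2: starts 09:30 at or after T5 ends 09:30 → clear.
T3: starts 12:30 at or after T5 ends 09:30 → clear.
T4: starts 17:00 at or after T5 ends 09:30 → clear.
T5 overlaps T1.

No — it overlaps T1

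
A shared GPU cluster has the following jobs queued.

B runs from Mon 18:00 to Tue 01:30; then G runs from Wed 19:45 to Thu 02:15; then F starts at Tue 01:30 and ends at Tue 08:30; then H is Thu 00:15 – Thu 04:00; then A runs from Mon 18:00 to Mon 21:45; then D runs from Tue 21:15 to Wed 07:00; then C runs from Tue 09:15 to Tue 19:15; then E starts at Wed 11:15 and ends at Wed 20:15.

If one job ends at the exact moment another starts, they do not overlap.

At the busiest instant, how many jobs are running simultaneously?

2

Sweep the timeline, counting +1 at each start and −1 at each end (ends before starts at a tie):
Mon 18:00 start A → 1
Mon 18:00 start B → 2
Mon 21:45 end A → 1
Tue 01:30 end B → 0
Tue 01:30 start F → 1
Tue 08:30 end F → 0
Tue 09:15 start C → 1
Tue 19:15 end C → 0
Tue 21:15 start D → 1
Wed 07:00 end D → 0
Wed 11:15 start E → 1
Wed 19:45 start G → 2
Wed 20:15 end E → 1
Thu 00:15 start H → 2
Thu 02:15 end G → 1
Thu 04:00 end H → 0
Peak is 2, at Mon 18:00 (A, B).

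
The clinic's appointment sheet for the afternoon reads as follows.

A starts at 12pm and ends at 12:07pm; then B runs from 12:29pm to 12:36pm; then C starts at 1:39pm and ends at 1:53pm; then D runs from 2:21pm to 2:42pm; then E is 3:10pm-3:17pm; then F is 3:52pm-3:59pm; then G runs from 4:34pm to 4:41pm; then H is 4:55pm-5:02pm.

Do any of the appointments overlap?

No

Check each pair: they overlap iff neither finishes before the other starts.
Sorted by start: A, B, C, D, E, F, G, H.
B starts after A ends — done with A.
C starts after B ends — done with B.
D starts after C ends — done with C.
E starts after D ends — done with D.
F starts after E ends — done with E.
G starts after F ends — done with F.
H starts after G ends.
Every pair is clear; the schedule has no overlaps.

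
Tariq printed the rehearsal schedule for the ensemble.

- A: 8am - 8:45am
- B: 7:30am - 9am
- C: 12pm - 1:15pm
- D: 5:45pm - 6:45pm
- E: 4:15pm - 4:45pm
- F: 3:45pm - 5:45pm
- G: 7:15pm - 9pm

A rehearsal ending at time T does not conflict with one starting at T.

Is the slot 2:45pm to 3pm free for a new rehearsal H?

B: ends 9am at or before H starts 2:45pm → clear.
A: ends 8:45am at or before H starts 2:45pm → clear.
C: ends 1:15pm at or before H starts 2:45pm → clear.
F: starts 3:45pm at or after H ends 3pm → clear.
E: starts 4:15pm at or after H ends 3pm → clear.
D: starts 5:45pm at or after H ends 3pm → clear.
G: starts 7:15pm at or after H ends 3pm → clear.

Yes — the slot is free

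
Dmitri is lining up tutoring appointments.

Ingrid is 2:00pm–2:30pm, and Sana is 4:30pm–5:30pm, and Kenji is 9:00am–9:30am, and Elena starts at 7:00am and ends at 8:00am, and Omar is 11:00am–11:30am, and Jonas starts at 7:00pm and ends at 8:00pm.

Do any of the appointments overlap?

No

Sorted by start: Elena, Kenji, Omar, Ingrid, Sana, Jonas.
Kenji starts after Elena ends; Elena is clear from here.
Omar starts after Kenji ends; Kenji is clear from here.
Ingrid starts after Omar ends; Omar is clear from here.
Sana starts after Ingrid ends; Ingrid is clear from here.
Jonas starts after Sana ends.
Every pair is clear; the schedule has no overlaps.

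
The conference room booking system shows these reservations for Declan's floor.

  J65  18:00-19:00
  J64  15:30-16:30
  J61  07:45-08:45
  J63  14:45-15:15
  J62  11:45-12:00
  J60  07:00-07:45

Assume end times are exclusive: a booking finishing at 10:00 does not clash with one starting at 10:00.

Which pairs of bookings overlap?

Sorted by start: J60, J61, J62, J63, J64, J65.
J61 starts exactly when J60 ends (back-to-back, no overlap), so J60 has no further overlaps.
J62 starts after J61 ends, so J61 has no further overlaps.
J63 starts after J62 ends, so J62 has no further overlaps.
J64 starts after J63 ends, so J63 has no further overlaps.
J65 starts after J64 ends.

none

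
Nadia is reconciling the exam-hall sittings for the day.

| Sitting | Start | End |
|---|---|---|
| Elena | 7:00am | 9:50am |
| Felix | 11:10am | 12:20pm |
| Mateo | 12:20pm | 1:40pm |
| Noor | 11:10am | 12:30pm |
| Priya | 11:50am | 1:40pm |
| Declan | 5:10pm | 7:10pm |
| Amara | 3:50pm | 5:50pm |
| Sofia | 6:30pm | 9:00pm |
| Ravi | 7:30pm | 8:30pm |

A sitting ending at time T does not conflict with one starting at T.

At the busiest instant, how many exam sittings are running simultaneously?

3

Walk through starts and ends in time order (an end at T is processed before a start at T):
7:00am start Elena → 1
9:50am end Elena → 0
11:10am start Felix → 1
11:10am start Noor → 2
11:50am start Priya → 3
12:20pm end Felix → 2
12:20pm start Mateo → 3
12:30pm end Noor → 2
1:40pm end Mateo → 1
1:40pm end Priya → 0
3:50pm start Amara → 1
5:10pm start Declan → 2
5:50pm end Amara → 1
6:30pm start Sofia → 2
7:10pm end Declan → 1
7:30pm start Ravi → 2
8:30pm end Ravi → 1
9:00pm end Sofia → 0
Peak is 3, at 11:50am (Felix, Noor, Priya).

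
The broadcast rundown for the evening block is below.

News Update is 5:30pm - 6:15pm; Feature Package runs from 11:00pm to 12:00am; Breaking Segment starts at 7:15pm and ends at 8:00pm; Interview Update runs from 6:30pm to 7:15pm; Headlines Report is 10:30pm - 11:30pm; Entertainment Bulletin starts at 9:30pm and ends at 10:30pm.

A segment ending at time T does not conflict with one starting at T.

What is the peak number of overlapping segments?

Sweep the timeline, counting +1 at each start and −1 at each end (ends before starts at a tie):
5:30pm start News Update → 1
6:15pm end News Update → 0
6:30pm start Interview Update → 1
7:15pm end Interview Update → 0
7:15pm start Breaking Segment → 1
8:00pm end Breaking Segment → 0
9:30pm start Entertainment Bulletin → 1
10:30pm end Entertainment Bulletin → 0
10:30pm start Headlines Report → 1
11:00pm start Feature Package → 2
11:30pm end Headlines Report → 1
12:00am end Feature Package → 0
Peak is 2, at 11:00pm (Feature Package, Headlines Report).

2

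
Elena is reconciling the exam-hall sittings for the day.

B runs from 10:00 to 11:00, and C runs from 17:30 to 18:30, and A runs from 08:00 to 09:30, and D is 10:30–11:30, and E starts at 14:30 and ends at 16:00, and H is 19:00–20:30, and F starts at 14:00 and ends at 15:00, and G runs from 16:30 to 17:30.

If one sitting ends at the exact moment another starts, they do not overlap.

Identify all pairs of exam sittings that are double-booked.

Check each pair: they overlap iff neither finishes before the other starts.
Sorted by start: A, B, D, F, E, G, C, H.
B starts after A ends; A is clear from here.
D starts before B ends → B and D overlap.
F starts after B ends; B is clear from here.
F starts after D ends; D is clear from here.
E starts before F ends → F and E overlap.
G starts after F ends; F is clear from here.
G starts after E ends; E is clear from here.
C starts exactly when G ends (back-to-back, no overlap); G is clear from here.
H starts after C ends.

B & D, E & F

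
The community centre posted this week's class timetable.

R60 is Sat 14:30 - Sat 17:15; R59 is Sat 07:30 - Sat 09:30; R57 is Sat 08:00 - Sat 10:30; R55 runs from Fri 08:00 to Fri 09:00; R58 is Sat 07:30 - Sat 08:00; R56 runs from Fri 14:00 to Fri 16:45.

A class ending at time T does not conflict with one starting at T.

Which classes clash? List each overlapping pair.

R57 & R59, R58 & R59

Check each pair: they overlap iff neither finishes before the other starts.
Sorted by start: R55, R56, R58, R59, R57, R60.
R56 starts after R55 ends — done with R55.
R58 starts after R56 ends — done with R56.
R59 starts before R58 ends → R58 and R59 overlap.
R57 starts exactly when R58 ends (back-to-back, no overlap) — done with R58.
R57 starts before R59 ends → R59 and R57 overlap.
R60 starts after R59 ends.
R60 starts after R57 ends.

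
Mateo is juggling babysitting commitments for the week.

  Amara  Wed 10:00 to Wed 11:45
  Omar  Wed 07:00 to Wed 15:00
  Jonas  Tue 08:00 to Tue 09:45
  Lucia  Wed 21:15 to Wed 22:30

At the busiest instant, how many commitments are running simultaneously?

2

Walk through starts and ends in time order (an end at T is processed before a start at T):
Tue 08:00 start Jonas → 1
Tue 09:45 end Jonas → 0
Wed 07:00 start Omar → 1
Wed 10:00 start Amara → 2
Wed 11:45 end Amara → 1
Wed 15:00 end Omar → 0
Wed 21:15 start Lucia → 1
Wed 22:30 end Lucia → 0
Peak is 2, at Wed 10:00 (Amara, Omar).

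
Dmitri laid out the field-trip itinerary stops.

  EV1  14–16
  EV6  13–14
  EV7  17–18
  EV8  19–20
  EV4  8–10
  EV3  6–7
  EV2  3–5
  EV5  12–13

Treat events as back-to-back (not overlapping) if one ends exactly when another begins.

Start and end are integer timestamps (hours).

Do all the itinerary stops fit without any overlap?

Yes

Sorted by start: EV2, EV3, EV4, EV5, EV6, EV1, EV7, EV8.
EV3 starts after EV2 ends — done with EV2.
EV4 starts after EV3 ends — done with EV3.
EV5 starts after EV4 ends — done with EV4.
EV6 starts exactly when EV5 ends (back-to-back, no overlap) — done with EV5.
EV1 starts exactly when EV6 ends (back-to-back, no overlap) — done with EV6.
EV7 starts after EV1 ends — done with EV1.
EV8 starts after EV7 ends.
Every pair is clear; the schedule has no overlaps.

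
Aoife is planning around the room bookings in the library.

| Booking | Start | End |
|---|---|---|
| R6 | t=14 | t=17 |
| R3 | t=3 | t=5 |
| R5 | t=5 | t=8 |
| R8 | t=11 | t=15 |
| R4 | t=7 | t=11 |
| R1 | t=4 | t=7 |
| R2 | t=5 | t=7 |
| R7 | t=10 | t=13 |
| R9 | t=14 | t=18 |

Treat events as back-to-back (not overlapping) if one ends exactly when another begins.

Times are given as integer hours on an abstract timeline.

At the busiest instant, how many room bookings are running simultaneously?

Sweep the timeline, counting +1 at each start and −1 at each end (ends before starts at a tie):
t=3 start R3 → 1
t=4 start R1 → 2
t=5 end R3 → 1
t=5 start R2 → 2
t=5 start R5 → 3
t=7 end R1 → 2
t=7 end R2 → 1
t=7 start R4 → 2
t=8 end R5 → 1
t=10 start R7 → 2
t=11 end R4 → 1
t=11 start R8 → 2
t=13 end R7 → 1
t=14 start R6 → 2
t=14 start R9 → 3
t=15 end R8 → 2
t=17 end R6 → 1
t=18 end R9 → 0
Peak is 3, at t=5 (R1, R2, R5).

3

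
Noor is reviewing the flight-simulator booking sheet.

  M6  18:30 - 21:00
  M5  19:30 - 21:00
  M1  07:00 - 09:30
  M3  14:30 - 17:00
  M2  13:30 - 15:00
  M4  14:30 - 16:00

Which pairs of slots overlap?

Sorted by start: M1, M2, M3, M4, M6, M5.
M2 starts after M1 ends; M1 is clear from here.
M3 starts before M2 ends → M2 and M3 overlap.
M4 starts before M2 ends → M2 and M4 overlap.
M6 starts after M2 ends; M2 is clear from here.
M4 starts before M3 ends → M3 and M4 overlap.
M6 starts after M3 ends; M3 is clear from here.
M6 starts after M4 ends; M4 is clear from here.
M5 starts before M6 ends → M6 and M5 overlap.

M2 & M3, M2 & M4, M3 & M4, M5 & M6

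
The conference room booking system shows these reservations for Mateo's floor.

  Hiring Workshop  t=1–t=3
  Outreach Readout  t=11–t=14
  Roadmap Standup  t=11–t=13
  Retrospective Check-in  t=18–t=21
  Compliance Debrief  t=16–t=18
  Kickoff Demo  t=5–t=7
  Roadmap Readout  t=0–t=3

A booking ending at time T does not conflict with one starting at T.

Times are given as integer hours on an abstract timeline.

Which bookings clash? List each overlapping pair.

Hiring Workshop & Roadmap Readout, Outreach Readout & Roadmap Standup

Sorted by start: Roadmap Readout, Hiring Workshop, Kickoff Demo, Outreach Readout, Roadmap Standup, Compliance Debrief, Retrospective Check-in.
Hiring Workshop starts before Roadmap Readout ends → Roadmap Readout and Hiring Workshop overlap.
Kickoff Demo starts after Roadmap Readout ends — done with Roadmap Readout.
Kickoff Demo starts after Hiring Workshop ends — done with Hiring Workshop.
Outreach Readout starts after Kickoff Demo ends — done with Kickoff Demo.
Roadmap Standup starts before Outreach Readout ends → Outreach Readout and Roadmap Standup overlap.
Compliance Debrief starts after Outreach Readout ends — done with Outreach Readout.
Compliance Debrief starts after Roadmap Standup ends — done with Roadmap Standup.
Retrospective Check-in starts exactly when Compliance Debrief ends (back-to-back, no overlap).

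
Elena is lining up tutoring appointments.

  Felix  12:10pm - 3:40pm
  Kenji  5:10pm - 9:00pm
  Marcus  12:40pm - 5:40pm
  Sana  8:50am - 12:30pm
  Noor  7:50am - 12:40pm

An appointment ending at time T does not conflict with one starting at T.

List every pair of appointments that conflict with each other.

Felix & Marcus, Felix & Noor, Felix & Sana, Kenji & Marcus, Noor & Sana

Sorted by start: Noor, Sana, Felix, Marcus, Kenji.
Sana starts before Noor ends → Noor and Sana overlap.
Felix starts before Noor ends → Noor and Felix overlap.
Marcus starts exactly when Noor ends (back-to-back, no overlap) — done with Noor.
Felix starts before Sana ends → Sana and Felix overlap.
Marcus starts after Sana ends — done with Sana.
Marcus starts before Felix ends → Felix and Marcus overlap.
Kenji starts after Felix ends.
Kenji starts before Marcus ends → Marcus and Kenji overlap.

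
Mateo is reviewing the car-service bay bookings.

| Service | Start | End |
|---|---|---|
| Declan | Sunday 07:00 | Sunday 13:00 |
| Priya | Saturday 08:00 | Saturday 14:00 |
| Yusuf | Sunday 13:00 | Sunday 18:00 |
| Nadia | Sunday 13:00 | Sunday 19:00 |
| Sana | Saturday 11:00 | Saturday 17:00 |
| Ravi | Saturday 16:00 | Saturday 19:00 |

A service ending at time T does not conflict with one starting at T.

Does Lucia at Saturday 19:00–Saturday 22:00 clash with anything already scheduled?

Priya: ends Saturday 14:00 at or before Lucia starts Saturday 19:00 → clear.
Sana: ends Saturday 17:00 at or before Lucia starts Saturday 19:00 → clear.
Ravi: ends Saturday 19:00 at or before Lucia starts Saturday 19:00 → clear.
Declan: starts Sunday 07:00 at or after Lucia ends Saturday 22:00 → clear.
Yusuf: starts Sunday 13:00 at or after Lucia ends Saturday 22:00 → clear.
Nadia: starts Sunday 13:00 at or after Lucia ends Saturday 22:00 → clear.

No — it doesn't clash with anything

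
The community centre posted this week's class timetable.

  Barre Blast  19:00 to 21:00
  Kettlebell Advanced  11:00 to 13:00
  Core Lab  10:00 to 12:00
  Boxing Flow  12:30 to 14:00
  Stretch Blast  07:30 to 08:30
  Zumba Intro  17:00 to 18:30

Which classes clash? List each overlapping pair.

Sorted by start: Stretch Blast, Core Lab, Kettlebell Advanced, Boxing Flow, Zumba Intro, Barre Blast.
Core Lab starts after Stretch Blast ends, so Stretch Blast has no further overlaps.
Kettlebell Advanced starts before Core Lab ends → Core Lab and Kettlebell Advanced overlap.
Boxing Flow starts after Core Lab ends, so Core Lab has no further overlaps.
Boxing Flow starts before Kettlebell Advanced ends → Kettlebell Advanced and Boxing Flow overlap.
Zumba Intro starts after Kettlebell Advanced ends, so Kettlebell Advanced has no further overlaps.
Zumba Intro starts after Boxing Flow ends, so Boxing Flow has no further overlaps.
Barre Blast starts after Zumba Intro ends.

Boxing Flow & Kettlebell Advanced, Core Lab & Kettlebell Advanced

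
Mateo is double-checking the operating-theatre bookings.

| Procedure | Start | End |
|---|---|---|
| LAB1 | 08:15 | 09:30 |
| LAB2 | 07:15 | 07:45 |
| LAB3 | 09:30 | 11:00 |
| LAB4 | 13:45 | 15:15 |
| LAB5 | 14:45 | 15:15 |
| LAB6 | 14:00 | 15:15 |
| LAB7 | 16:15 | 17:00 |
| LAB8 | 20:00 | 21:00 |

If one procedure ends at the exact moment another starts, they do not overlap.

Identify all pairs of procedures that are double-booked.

Sorted by start: LAB2, LAB1, LAB3, LAB4, LAB6, LAB5, LAB7, LAB8.
LAB1 starts after LAB2 ends, so nothing later overlaps LAB2 either.
LAB3 starts exactly when LAB1 ends (back-to-back, no overlap), so nothing later overlaps LAB1 either.
LAB4 starts after LAB3 ends, so nothing later overlaps LAB3 either.
LAB6 starts before LAB4 ends → LAB4 and LAB6 overlap.
LAB5 starts before LAB4 ends → LAB4 and LAB5 overlap.
LAB7 starts after LAB4 ends, so nothing later overlaps LAB4 either.
LAB5 starts before LAB6 ends → LAB6 and LAB5 overlap.
LAB7 starts after LAB6 ends, so nothing later overlaps LAB6 either.
LAB7 starts after LAB5 ends, so nothing later overlaps LAB5 either.
LAB8 starts after LAB7 ends.

LAB4 & LAB5, LAB4 & LAB6, LAB5 & LAB6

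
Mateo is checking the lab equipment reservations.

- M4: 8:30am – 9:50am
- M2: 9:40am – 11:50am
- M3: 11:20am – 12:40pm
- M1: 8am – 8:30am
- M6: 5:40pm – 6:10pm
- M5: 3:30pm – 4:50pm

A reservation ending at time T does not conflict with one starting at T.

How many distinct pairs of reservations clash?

Sorted by start: M1, M4, M2, M3, M5, M6.
M4 starts exactly when M1 ends (back-to-back, no overlap), so M1 has no further overlaps.
M2 starts before M4 ends → M4 and M2 overlap.
M3 starts after M4 ends, so M4 has no further overlaps.
M3 starts before M2 ends → M2 and M3 overlap.
M5 starts after M2 ends, so M2 has no further overlaps.
M5 starts after M3 ends, so M3 has no further overlaps.
M6 starts after M5 ends.
Overlapping pairs: M2 & M3, M2 & M4 — 2 in total.

2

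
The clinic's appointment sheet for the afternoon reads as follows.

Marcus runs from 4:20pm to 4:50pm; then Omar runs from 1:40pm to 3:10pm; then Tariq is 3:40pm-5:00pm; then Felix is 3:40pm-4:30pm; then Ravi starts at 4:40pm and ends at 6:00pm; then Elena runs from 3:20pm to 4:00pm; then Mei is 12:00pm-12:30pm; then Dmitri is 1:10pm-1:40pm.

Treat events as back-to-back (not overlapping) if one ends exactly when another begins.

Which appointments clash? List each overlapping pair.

Elena & Felix, Elena & Tariq, Felix & Marcus, Felix & Tariq, Marcus & Ravi, Marcus & Tariq, Ravi & Tariq

Sorted by start: Mei, Dmitri, Omar, Elena, Felix, Tariq, Marcus, Ravi.
Dmitri starts after Mei ends, so nothing later overlaps Mei either.
Omar starts exactly when Dmitri ends (back-to-back, no overlap), so nothing later overlaps Dmitri either.
Elena starts after Omar ends, so nothing later overlaps Omar either.
Felix starts before Elena ends → Elena and Felix overlap.
Tariq starts before Elena ends → Elena and Tariq overlap.
Marcus starts after Elena ends, so nothing later overlaps Elena either.
Tariq starts before Felix ends → Felix and Tariq overlap.
Marcus starts before Felix ends → Felix and Marcus overlap.
Ravi starts after Felix ends.
Marcus starts before Tariq ends → Tariq and Marcus overlap.
Ravi starts before Tariq ends → Tariq and Ravi overlap.
Ravi starts before Marcus ends → Marcus and Ravi overlap.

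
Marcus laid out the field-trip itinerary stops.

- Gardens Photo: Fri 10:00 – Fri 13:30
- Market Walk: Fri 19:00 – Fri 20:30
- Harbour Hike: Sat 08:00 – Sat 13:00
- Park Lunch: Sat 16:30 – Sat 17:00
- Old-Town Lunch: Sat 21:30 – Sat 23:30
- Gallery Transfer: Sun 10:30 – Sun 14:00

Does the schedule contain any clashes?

Sorted by start: Gardens Photo, Market Walk, Harbour Hike, Park Lunch, Old-Town Lunch, Gallery Transfer.
Market Walk starts after Gardens Photo ends, so Gardens Photo has no further overlaps.
Harbour Hike starts after Market Walk ends, so Market Walk has no further overlaps.
Park Lunch starts after Harbour Hike ends, so Harbour Hike has no further overlaps.
Old-Town Lunch starts after Park Lunch ends, so Park Lunch has no further overlaps.
Gallery Transfer starts after Old-Town Lunch ends.
Every pair is clear; the schedule has no overlaps.

No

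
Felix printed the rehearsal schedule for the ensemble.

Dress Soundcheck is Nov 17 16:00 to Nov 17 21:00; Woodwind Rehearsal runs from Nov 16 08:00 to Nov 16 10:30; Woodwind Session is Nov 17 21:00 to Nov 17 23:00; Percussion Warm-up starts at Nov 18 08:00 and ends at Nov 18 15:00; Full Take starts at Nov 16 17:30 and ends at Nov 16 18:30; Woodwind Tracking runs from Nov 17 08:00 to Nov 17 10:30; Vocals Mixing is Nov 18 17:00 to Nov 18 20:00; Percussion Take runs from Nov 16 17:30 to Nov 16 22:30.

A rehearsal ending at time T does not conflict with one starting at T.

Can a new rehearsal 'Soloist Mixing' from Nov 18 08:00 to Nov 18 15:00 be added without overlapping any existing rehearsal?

Woodwind Rehearsal: ends Nov 16 10:30 at or before Soloist Mixing starts Nov 18 08:00 → clear.
Full Take: ends Nov 16 18:30 at or before Soloist Mixing starts Nov 18 08:00 → clear.
Percussion Take: ends Nov 16 22:30 at or before Soloist Mixing starts Nov 18 08:00 → clear.
Woodwind Tracking: ends Nov 17 10:30 at or before Soloist Mixing starts Nov 18 08:00 → clear.
Dress Soundcheck: ends Nov 17 21:00 at or before Soloist Mixing starts Nov 18 08:00 → clear.
Woodwind Session: ends Nov 17 23:00 at or before Soloist Mixing starts Nov 18 08:00 → clear.
Percussion Warm-up: starts Nov 18 08:00 before Soloist Mixing ends Nov 18 15:00, and ends Nov 18 15:00 after Soloist Mixing starts Nov 18 08:00 → overlap.
Vocals Mixing: starts Nov 18 17:00 at or after Soloist Mixing ends Nov 18 15:00 → clear.
Soloist Mixing overlaps Percussion Warm-up.

No — it overlaps Percussion Warm-up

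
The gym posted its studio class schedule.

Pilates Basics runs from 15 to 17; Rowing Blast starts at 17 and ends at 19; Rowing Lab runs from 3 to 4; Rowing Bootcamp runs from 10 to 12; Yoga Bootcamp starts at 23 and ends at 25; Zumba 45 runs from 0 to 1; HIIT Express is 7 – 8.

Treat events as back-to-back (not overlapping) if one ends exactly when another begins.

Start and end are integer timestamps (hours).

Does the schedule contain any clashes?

Sorted by start: Zumba 45, Rowing Lab, HIIT Express, Rowing Bootcamp, Pilates Basics, Rowing Blast, Yoga Bootcamp.
Rowing Lab starts after Zumba 45 ends, so Zumba 45 has no further overlaps.
HIIT Express starts after Rowing Lab ends, so Rowing Lab has no further overlaps.
Rowing Bootcamp starts after HIIT Express ends, so HIIT Express has no further overlaps.
Pilates Basics starts after Rowing Bootcamp ends, so Rowing Bootcamp has no further overlaps.
Rowing Blast starts exactly when Pilates Basics ends (back-to-back, no overlap), so Pilates Basics has no further overlaps.
Yoga Bootcamp starts after Rowing Blast ends.
Every pair is clear; the schedule has no overlaps.

No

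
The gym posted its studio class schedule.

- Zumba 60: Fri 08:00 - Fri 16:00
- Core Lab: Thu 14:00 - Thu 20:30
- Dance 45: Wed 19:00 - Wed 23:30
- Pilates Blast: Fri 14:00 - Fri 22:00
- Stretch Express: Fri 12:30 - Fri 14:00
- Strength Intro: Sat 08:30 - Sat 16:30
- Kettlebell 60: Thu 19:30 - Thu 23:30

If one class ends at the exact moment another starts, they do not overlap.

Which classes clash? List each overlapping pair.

Core Lab & Kettlebell 60, Pilates Blast & Zumba 60, Stretch Express & Zumba 60

Sorted by start: Dance 45, Core Lab, Kettlebell 60, Zumba 60, Stretch Express, Pilates Blast, Strength Intro.
Core Lab starts after Dance 45 ends, so Dance 45 has no further overlaps.
Kettlebell 60 starts before Core Lab ends → Core Lab and Kettlebell 60 overlap.
Zumba 60 starts after Core Lab ends, so Core Lab has no further overlaps.
Zumba 60 starts after Kettlebell 60 ends, so Kettlebell 60 has no further overlaps.
Stretch Express starts before Zumba 60 ends → Zumba 60 and Stretch Express overlap.
Pilates Blast starts before Zumba 60 ends → Zumba 60 and Pilates Blast overlap.
Strength Intro starts after Zumba 60 ends.
Pilates Blast starts exactly when Stretch Express ends (back-to-back, no overlap), so Stretch Express has no further overlaps.
Strength Intro starts after Pilates Blast ends.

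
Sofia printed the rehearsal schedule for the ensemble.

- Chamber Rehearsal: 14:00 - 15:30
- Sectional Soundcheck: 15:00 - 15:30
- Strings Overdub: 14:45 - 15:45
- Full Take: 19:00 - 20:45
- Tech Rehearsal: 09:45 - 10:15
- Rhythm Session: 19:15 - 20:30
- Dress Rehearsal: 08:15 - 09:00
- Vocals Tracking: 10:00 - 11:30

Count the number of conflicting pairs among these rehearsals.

Check each pair: they overlap iff neither finishes before the other starts.
Sorted by start: Dress Rehearsal, Tech Rehearsal, Vocals Tracking, Chamber Rehearsal, Strings Overdub, Sectional Soundcheck, Full Take, Rhythm Session.
Tech Rehearsal starts after Dress Rehearsal ends, so Dress Rehearsal has no further overlaps.
Vocals Tracking starts before Tech Rehearsal ends → Tech Rehearsal and Vocals Tracking overlap.
Chamber Rehearsal starts after Tech Rehearsal ends, so Tech Rehearsal has no further overlaps.
Chamber Rehearsal starts after Vocals Tracking ends, so Vocals Tracking has no further overlaps.
Strings Overdub starts before Chamber Rehearsal ends → Chamber Rehearsal and Strings Overdub overlap.
Sectional Soundcheck starts before Chamber Rehearsal ends → Chamber Rehearsal and Sectional Soundcheck overlap.
Full Take starts after Chamber Rehearsal ends, so Chamber Rehearsal has no further overlaps.
Sectional Soundcheck starts before Strings Overdub ends → Strings Overdub and Sectional Soundcheck overlap.
Full Take starts after Strings Overdub ends, so Strings Overdub has no further overlaps.
Full Take starts after Sectional Soundcheck ends, so Sectional Soundcheck has no further overlaps.
Rhythm Session starts before Full Take ends → Full Take and Rhythm Session overlap.
Overlapping pairs: Chamber Rehearsal & Sectional Soundcheck, Chamber Rehearsal & Strings Overdub, Full Take & Rhythm Session, Sectional Soundcheck & Strings Overdub, Tech Rehearsal & Vocals Tracking — 5 in total.

5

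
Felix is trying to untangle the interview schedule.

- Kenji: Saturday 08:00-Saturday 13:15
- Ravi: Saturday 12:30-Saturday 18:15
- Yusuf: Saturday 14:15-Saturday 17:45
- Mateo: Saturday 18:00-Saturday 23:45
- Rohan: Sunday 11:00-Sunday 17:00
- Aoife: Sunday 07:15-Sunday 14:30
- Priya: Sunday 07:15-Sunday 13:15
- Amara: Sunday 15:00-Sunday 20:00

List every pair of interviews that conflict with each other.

Amara & Rohan, Aoife & Priya, Aoife & Rohan, Kenji & Ravi, Mateo & Ravi, Priya & Rohan, Ravi & Yusuf

Sorted by start: Kenji, Ravi, Yusuf, Mateo, Aoife, Priya, Rohan, Amara.
Ravi starts before Kenji ends → Kenji and Ravi overlap.
Yusuf starts after Kenji ends — done with Kenji.
Yusuf starts before Ravi ends → Ravi and Yusuf overlap.
Mateo starts before Ravi ends → Ravi and Mateo overlap.
Aoife starts after Ravi ends — done with Ravi.
Mateo starts after Yusuf ends — done with Yusuf.
Aoife starts after Mateo ends — done with Mateo.
Priya starts before Aoife ends → Aoife and Priya overlap.
Rohan starts before Aoife ends → Aoife and Rohan overlap.
Amara starts after Aoife ends.
Rohan starts before Priya ends → Priya and Rohan overlap.
Amara starts after Priya ends.
Amara starts before Rohan ends → Rohan and Amara overlap.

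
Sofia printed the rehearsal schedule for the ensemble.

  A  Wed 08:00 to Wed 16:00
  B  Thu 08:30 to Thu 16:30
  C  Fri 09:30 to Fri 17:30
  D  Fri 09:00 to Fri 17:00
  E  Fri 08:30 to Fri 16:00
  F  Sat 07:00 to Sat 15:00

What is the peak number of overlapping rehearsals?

3

Walk through starts and ends in time order (an end at T is processed before a start at T):
Wed 08:00 start A → 1
Wed 16:00 end A → 0
Thu 08:30 start B → 1
Thu 16:30 end B → 0
Fri 08:30 start E → 1
Fri 09:00 start D → 2
Fri 09:30 start C → 3
Fri 16:00 end E → 2
Fri 17:00 end D → 1
Fri 17:30 end C → 0
Sat 07:00 start F → 1
Sat 15:00 end F → 0
Peak is 3, at Fri 09:30 (C, D, E).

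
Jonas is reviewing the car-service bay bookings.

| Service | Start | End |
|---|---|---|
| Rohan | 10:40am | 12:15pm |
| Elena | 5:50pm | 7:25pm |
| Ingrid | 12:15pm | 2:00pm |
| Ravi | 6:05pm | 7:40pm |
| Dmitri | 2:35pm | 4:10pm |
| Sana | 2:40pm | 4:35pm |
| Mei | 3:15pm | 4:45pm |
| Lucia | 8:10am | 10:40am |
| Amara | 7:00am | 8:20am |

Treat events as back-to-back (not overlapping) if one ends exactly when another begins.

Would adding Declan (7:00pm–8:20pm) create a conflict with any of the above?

Yes — it overlaps Elena, Ravi

Amara: ends 8:20am at or before Declan starts 7:00pm → clear.
Lucia: ends 10:40am at or before Declan starts 7:00pm → clear.
Rohan: ends 12:15pm at or before Declan starts 7:00pm → clear.
Ingrid: ends 2:00pm at or before Declan starts 7:00pm → clear.
Dmitri: ends 4:10pm at or before Declan starts 7:00pm → clear.
Sana: ends 4:35pm at or before Declan starts 7:00pm → clear.
Mei: ends 4:45pm at or before Declan starts 7:00pm → clear.
Elena: starts 5:50pm before Declan ends 8:20pm, and ends 7:25pm after Declan starts 7:00pm → overlap.
Ravi: starts 6:05pm before Declan ends 8:20pm, and ends 7:40pm after Declan starts 7:00pm → overlap.
Declan overlaps Elena, Ravi.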